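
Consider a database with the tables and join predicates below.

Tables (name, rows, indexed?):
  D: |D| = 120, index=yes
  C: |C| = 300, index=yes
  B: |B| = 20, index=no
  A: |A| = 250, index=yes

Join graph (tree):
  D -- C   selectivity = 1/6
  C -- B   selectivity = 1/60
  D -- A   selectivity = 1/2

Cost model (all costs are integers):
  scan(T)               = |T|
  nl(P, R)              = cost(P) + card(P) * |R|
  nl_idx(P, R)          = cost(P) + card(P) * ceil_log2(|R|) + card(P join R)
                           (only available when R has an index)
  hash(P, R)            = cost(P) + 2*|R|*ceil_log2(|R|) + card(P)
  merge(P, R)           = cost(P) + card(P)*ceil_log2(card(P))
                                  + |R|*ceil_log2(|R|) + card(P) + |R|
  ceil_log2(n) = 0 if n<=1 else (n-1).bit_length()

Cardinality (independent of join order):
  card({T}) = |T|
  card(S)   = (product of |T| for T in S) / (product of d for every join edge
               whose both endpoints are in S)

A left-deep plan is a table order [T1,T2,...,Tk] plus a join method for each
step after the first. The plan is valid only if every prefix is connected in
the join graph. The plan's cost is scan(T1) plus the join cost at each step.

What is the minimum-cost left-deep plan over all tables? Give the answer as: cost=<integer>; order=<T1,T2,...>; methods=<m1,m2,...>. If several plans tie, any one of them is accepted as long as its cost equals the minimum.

cost=8060; order=B,C,D,A; methods=nl_idx,merge,hash

Selinger DP (subsets sized 1..n):
  {D}: scan cost=120, card=120
  {C}: scan cost=300, card=300
  {B}: scan cost=20, card=20
  {A}: scan cost=250, card=250
  {CD}: card=6000; try (D,hash)→2280, (C,merge)→4080, (D,merge)→4260, (C,hash)→5640, (C,nl_idx)→7200, (D,nl_idx)→8400 …(+2); best=2280 via (D,hash)
  {AD}: card=15000; try (D,hash)→2180, (A,merge)→3330, (D,merge)→3460, (A,hash)→4240, (A,nl_idx)→16080, (D,nl_idx)→17000 …(+2); best=2180 via (D,hash)
  {BC}: card=100; try (C,nl_idx)→300, (B,hash)→800, (C,merge)→3140, (B,merge)→3420, (C,hash)→5440, (C,nl)→6020 …(+1); best=300 via (C,nl_idx)
  {BCD}: card=2000; try (D,merge)→2060, (D,hash)→2080, (D,nl_idx)→3000, (B,hash)→8480, (D,nl)→12300, (B,merge)→86400 …(+1); best=2060 via (D,merge)
  {ACD}: card=750000; try (A,hash)→12280, (C,hash)→22580, (A,merge)→88530, (C,merge)→230180, (A,nl_idx)→800280, (C,nl_idx)→887180 …(+2); best=12280 via (A,hash)
  {ABCD}: card=250000; try (A,hash)→8060, (A,merge)→28310, (A,nl_idx)→268060, (A,nl)→502060, (B,hash)→762480, (B,nl)→15012280 …(+1); best=8060 via (A,hash)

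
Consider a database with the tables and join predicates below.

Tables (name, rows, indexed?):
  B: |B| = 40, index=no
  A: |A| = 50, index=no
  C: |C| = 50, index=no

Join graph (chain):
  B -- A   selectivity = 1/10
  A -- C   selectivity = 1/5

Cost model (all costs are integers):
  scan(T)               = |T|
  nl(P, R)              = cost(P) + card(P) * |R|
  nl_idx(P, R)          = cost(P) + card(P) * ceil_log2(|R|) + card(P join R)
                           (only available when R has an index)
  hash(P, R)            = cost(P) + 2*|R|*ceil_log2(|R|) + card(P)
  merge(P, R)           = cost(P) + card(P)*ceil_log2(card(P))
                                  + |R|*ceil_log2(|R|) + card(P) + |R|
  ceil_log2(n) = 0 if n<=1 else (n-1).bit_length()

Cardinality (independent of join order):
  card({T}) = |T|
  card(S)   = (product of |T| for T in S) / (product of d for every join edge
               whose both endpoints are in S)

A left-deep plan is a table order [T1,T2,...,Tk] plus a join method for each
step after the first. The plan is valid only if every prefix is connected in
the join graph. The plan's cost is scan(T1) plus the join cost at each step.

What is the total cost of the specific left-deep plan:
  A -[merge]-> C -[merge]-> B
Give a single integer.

step 1: scan A: cost=50, card=50
step 2: join C via merge
    card(P join C) = 50*50/(5) = 500
    cost = 50 + 50*6 + 50*6 + 50 + 50 = 750
step 3: join B via merge
    card(P join B) = 500*40/(10) = 2000
    cost = 750 + 500*9 + 40*6 + 500 + 40 = 6030

6030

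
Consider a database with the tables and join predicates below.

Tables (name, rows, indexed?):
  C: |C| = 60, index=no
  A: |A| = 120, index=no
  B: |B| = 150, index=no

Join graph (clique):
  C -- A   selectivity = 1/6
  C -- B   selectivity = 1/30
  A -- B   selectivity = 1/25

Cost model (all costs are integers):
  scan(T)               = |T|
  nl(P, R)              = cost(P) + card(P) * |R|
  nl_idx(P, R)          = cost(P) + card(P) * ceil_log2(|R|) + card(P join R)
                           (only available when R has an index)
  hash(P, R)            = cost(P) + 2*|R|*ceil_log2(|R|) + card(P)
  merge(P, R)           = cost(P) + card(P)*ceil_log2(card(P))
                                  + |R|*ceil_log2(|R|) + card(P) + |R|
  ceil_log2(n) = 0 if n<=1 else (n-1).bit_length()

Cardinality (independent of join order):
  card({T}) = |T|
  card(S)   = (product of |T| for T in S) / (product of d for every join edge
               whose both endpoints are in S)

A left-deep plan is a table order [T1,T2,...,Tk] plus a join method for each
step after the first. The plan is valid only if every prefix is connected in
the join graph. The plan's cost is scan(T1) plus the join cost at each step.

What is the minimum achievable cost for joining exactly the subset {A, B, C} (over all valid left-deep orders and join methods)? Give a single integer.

Selinger DP over subsets of {A,B,C}:
  {C}: scan cost=60, card=60
  {A}: scan cost=120, card=120
  {B}: scan cost=150, card=150
  {AC}: card=1200; try (C,hash)→960, (A,merge)→1440, (C,merge)→1500, (A,hash)→1800, (A,nl)→7260, (C,nl)→7320; best=960 via (C,hash)
  {BC}: card=300; try (C,hash)→1020, (B,merge)→1830, (C,merge)→1920, (B,hash)→2520, (B,nl)→9060, (C,nl)→9150; best=1020 via (C,hash)
  {AB}: card=720; try (A,hash)→1980, (B,merge)→2430, (A,merge)→2460, (B,hash)→2640, (B,nl)→18120, (A,nl)→18150; best=1980 via (A,hash)
  {ABC}: card=240; try (A,hash)→3000, (C,hash)→3420, (B,hash)→4560, (A,merge)→4980, (C,merge)→10320, (B,merge)→16710 …(+3); best=3000 via (A,hash)

3000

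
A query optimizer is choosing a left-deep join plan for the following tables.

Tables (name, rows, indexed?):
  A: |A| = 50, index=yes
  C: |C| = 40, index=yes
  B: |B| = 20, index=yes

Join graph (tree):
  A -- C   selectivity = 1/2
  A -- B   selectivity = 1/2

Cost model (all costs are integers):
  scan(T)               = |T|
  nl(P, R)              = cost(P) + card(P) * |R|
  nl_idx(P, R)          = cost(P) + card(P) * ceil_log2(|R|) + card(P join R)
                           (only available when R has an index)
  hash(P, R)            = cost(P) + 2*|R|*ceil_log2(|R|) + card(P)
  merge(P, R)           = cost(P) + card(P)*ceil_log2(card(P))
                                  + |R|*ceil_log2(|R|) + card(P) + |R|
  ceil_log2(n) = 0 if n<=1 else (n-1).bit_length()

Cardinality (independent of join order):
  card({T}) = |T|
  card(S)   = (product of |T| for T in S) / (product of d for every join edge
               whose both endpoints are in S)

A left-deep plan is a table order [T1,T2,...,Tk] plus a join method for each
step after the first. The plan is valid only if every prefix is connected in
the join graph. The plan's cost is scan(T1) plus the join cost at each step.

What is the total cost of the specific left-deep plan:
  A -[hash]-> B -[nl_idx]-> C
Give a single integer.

step 1: scan A: cost=50, card=50
step 2: join B via hash
    card(P join B) = 50*20/(2) = 500
    cost = 50 + 2*20*5 + 50 = 300
step 3: join C via nl_idx
    card(P join C) = 500*40/(2) = 10000
    cost = 300 + 500*6 + 10000 = 13300

13300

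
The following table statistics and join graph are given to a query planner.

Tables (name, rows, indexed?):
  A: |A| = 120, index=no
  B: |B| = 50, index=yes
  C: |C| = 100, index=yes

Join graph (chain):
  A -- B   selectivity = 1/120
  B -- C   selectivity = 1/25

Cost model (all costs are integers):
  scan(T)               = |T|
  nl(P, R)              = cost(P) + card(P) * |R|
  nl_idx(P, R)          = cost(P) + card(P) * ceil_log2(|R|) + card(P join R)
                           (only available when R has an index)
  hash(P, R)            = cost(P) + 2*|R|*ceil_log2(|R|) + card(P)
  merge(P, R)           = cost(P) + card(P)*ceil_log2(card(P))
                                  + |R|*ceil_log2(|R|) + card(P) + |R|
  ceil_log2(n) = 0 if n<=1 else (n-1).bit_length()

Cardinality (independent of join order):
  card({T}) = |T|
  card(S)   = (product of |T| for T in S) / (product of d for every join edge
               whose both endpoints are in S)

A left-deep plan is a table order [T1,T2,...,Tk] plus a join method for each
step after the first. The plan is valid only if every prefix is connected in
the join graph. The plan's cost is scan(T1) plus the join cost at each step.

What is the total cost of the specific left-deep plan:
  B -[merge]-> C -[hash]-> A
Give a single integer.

step 1: scan B: cost=50, card=50
step 2: join C via merge
    card(P join C) = 50*100/(25) = 200
    cost = 50 + 50*6 + 100*7 + 50 + 100 = 1200
step 3: join A via hash
    card(P join A) = 200*120/(120) = 200
    cost = 1200 + 2*120*7 + 200 = 3080

3080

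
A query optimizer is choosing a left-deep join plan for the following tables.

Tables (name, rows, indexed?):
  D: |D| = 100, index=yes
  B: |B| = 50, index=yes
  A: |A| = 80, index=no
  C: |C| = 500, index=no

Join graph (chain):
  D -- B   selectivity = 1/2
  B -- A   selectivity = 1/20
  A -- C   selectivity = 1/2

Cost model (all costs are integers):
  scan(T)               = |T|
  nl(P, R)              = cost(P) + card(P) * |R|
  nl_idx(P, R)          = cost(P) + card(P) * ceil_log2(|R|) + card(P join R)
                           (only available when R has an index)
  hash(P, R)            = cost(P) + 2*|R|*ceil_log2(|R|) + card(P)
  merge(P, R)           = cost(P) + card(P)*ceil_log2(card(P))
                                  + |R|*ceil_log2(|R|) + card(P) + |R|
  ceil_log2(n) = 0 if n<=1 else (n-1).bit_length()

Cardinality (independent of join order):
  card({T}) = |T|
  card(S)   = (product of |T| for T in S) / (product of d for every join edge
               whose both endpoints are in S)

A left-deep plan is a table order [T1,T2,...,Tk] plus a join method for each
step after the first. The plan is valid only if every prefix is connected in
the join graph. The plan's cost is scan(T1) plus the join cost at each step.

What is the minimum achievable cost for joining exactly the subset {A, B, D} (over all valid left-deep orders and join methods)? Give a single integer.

Selinger DP over subsets of {A,B,D}:
  {D}: scan cost=100, card=100
  {B}: scan cost=50, card=50
  {A}: scan cost=80, card=80
  {BD}: card=2500; try (B,hash)→800, (D,merge)→1200, (B,merge)→1250, (D,hash)→1500, (D,nl_idx)→2900, (B,nl_idx)→3200 …(+2); best=800 via (B,hash)
  {AB}: card=200; try (B,hash)→760, (B,nl_idx)→760, (A,merge)→1040, (B,merge)→1070, (A,hash)→1220, (A,nl)→4050 …(+1); best=760 via (B,hash)
  {ABD}: card=10000; try (D,hash)→2360, (D,merge)→3360, (A,hash)→4420, (D,nl_idx)→12160, (D,nl)→20760, (A,merge)→33940 …(+1); best=2360 via (D,hash)

2360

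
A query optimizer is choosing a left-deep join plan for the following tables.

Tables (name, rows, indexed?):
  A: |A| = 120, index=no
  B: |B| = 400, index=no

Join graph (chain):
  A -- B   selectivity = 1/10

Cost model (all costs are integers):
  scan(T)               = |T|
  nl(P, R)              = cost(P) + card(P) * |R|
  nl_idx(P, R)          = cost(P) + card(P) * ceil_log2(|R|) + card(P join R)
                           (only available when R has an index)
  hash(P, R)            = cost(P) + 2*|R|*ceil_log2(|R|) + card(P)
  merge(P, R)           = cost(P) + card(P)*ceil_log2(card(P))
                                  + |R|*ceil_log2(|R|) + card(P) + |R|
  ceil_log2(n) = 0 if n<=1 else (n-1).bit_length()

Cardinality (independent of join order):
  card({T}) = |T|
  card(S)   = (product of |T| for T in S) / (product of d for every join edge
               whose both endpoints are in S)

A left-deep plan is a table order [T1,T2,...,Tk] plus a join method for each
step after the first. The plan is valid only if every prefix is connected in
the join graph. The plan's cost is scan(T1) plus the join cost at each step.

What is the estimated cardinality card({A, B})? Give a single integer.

4800

Tables in S: A(120), B(400)
Edges inside S: A-B(d=10)
numerator = 120 * 400 = 48000
denominator = 10 = 10
card(S) = 48000 / 10 = 4800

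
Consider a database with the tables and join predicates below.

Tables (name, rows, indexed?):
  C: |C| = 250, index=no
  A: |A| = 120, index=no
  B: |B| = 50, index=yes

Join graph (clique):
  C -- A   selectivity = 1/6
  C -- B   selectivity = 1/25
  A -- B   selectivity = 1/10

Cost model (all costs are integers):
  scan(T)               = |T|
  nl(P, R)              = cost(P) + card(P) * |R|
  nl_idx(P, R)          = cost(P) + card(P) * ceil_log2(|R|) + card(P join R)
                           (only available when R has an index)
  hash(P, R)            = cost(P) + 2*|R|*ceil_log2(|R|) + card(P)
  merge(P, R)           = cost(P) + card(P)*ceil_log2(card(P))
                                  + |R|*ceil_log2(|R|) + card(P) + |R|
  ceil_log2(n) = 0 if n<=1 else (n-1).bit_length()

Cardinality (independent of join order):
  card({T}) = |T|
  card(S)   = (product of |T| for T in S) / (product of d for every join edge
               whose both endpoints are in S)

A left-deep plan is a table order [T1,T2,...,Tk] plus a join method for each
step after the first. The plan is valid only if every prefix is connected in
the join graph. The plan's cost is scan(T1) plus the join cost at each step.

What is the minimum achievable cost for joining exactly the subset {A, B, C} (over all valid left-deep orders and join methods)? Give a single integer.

3280

Selinger DP over subsets of {A,B,C}:
  {C}: scan cost=250, card=250
  {A}: scan cost=120, card=120
  {B}: scan cost=50, card=50
  {AC}: card=5000; try (A,hash)→2180, (C,merge)→3330, (A,merge)→3460, (C,hash)→4240, (C,nl)→30120, (A,nl)→30250; best=2180 via (A,hash)
  {BC}: card=500; try (B,hash)→1100, (B,nl_idx)→2250, (C,merge)→2650, (B,merge)→2850, (C,hash)→4100, (C,nl)→12550 …(+1); best=1100 via (B,hash)
  {AB}: card=600; try (B,hash)→840, (A,merge)→1360, (B,merge)→1430, (B,nl_idx)→1440, (A,hash)→1780, (A,nl)→6050 …(+1); best=840 via (B,hash)
  {ABC}: card=1000; try (A,hash)→3280, (C,hash)→5440, (A,merge)→7060, (B,hash)→7780, (C,merge)→9690, (B,nl_idx)→33180 …(+4); best=3280 via (A,hash)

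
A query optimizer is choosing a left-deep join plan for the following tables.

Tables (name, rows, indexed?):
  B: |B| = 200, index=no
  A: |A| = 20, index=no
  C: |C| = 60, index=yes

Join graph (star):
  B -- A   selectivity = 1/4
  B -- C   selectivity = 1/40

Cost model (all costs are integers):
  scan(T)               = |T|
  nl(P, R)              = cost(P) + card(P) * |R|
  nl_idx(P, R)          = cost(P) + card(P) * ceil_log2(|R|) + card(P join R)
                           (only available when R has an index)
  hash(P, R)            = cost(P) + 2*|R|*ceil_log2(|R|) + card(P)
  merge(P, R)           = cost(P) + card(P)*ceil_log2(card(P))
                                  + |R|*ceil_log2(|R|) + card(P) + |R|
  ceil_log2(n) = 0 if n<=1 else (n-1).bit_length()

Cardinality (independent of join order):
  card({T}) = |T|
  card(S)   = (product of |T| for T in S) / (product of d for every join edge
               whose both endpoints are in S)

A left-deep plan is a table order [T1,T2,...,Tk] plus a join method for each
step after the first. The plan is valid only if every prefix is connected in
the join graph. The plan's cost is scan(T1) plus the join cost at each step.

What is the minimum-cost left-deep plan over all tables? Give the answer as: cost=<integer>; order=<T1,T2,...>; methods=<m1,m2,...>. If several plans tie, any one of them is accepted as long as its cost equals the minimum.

Selinger DP (subsets sized 1..n):
  {B}: scan cost=200, card=200
  {A}: scan cost=20, card=20
  {C}: scan cost=60, card=60
  {AB}: card=1000; try (A,hash)→600, (B,merge)→1940, (A,merge)→2120, (B,hash)→3240, (B,nl)→4020, (A,nl)→4200; best=600 via (A,hash)
  {BC}: card=300; try (C,hash)→1120, (C,nl_idx)→1700, (B,merge)→2280, (C,merge)→2420, (B,hash)→3320, (B,nl)→12060 …(+1); best=1120 via (C,hash)
  {ABC}: card=1500; try (A,hash)→1620, (C,hash)→2320, (A,merge)→4240, (A,nl)→7120, (C,nl_idx)→8100, (C,merge)→12020 …(+1); best=1620 via (A,hash)

cost=1620; order=B,C,A; methods=hash,hash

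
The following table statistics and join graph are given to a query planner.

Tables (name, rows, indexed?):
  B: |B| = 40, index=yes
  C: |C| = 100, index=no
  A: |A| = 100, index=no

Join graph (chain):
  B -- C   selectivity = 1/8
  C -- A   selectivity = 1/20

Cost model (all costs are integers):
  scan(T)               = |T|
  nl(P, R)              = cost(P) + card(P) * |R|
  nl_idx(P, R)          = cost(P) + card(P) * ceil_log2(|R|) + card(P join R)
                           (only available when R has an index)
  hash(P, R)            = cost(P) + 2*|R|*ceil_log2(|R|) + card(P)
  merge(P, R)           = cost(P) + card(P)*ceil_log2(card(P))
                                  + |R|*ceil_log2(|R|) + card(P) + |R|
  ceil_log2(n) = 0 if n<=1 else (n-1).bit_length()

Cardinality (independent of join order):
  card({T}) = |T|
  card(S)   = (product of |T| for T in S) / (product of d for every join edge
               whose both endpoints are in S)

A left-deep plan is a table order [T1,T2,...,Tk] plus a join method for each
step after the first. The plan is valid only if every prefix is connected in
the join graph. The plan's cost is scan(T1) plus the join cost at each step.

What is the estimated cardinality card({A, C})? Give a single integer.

500

Tables in S: A(100), C(100)
Edges inside S: C-A(d=20)
numerator = 100 * 100 = 10000
denominator = 20 = 20
card(S) = 10000 / 20 = 500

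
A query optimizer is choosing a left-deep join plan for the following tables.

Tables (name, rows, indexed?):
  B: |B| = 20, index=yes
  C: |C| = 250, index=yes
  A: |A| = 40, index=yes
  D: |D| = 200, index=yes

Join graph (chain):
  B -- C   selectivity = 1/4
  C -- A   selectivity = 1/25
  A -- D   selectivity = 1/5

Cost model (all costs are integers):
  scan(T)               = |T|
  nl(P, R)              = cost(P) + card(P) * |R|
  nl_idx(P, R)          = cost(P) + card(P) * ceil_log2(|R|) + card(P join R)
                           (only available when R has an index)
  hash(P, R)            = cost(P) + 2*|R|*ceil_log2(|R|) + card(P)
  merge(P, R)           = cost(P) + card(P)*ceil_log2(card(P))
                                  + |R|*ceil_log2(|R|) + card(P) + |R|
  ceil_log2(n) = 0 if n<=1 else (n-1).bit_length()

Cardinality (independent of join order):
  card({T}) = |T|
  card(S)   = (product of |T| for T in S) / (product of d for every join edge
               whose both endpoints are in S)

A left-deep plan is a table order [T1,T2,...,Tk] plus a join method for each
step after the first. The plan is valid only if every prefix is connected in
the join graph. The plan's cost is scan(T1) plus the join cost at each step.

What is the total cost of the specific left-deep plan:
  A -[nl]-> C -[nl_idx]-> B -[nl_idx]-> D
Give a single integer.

step 1: scan A: cost=40, card=40
step 2: join C via nl
    card(P join C) = 40*250/(25) = 400
    cost = 40 + 40*250 = 10040
step 3: join B via nl_idx
    card(P join B) = 400*20/(4) = 2000
    cost = 10040 + 400*5 + 2000 = 14040
step 4: join D via nl_idx
    card(P join D) = 2000*200/(5) = 80000
    cost = 14040 + 2000*8 + 80000 = 110040

110040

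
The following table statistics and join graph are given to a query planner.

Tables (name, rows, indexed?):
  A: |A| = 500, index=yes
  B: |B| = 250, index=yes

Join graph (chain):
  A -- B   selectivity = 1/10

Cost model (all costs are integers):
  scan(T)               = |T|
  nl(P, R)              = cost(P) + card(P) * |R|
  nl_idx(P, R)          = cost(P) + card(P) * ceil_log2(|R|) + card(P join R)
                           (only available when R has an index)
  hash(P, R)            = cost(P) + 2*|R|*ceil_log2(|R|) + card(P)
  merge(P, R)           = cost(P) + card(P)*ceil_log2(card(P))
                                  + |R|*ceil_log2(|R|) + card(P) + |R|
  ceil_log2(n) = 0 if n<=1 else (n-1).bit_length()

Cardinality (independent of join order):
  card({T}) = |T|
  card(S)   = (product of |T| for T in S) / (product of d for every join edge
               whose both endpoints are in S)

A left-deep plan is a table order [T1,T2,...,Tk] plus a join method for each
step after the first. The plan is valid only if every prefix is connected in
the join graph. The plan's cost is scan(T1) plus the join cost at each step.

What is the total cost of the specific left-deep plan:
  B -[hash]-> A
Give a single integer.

step 1: scan B: cost=250, card=250
step 2: join A via hash
    card(P join A) = 250*500/(10) = 12500
    cost = 250 + 2*500*9 + 250 = 9500

9500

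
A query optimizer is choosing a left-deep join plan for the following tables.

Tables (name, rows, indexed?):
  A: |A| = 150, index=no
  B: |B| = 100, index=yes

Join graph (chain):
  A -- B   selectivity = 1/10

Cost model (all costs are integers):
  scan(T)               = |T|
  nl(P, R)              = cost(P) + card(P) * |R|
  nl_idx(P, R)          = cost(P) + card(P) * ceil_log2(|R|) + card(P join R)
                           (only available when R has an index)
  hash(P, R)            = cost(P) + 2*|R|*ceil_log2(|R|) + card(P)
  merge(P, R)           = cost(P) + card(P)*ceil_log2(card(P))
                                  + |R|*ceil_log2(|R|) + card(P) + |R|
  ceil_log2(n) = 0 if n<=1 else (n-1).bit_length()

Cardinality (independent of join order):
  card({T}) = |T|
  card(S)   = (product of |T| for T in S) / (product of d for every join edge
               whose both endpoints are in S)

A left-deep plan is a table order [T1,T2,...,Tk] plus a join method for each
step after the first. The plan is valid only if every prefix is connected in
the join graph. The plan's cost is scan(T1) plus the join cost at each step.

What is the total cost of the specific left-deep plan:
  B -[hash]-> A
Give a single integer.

2600

step 1: scan B: cost=100, card=100
step 2: join A via hash
    card(P join A) = 100*150/(10) = 1500
    cost = 100 + 2*150*8 + 100 = 2600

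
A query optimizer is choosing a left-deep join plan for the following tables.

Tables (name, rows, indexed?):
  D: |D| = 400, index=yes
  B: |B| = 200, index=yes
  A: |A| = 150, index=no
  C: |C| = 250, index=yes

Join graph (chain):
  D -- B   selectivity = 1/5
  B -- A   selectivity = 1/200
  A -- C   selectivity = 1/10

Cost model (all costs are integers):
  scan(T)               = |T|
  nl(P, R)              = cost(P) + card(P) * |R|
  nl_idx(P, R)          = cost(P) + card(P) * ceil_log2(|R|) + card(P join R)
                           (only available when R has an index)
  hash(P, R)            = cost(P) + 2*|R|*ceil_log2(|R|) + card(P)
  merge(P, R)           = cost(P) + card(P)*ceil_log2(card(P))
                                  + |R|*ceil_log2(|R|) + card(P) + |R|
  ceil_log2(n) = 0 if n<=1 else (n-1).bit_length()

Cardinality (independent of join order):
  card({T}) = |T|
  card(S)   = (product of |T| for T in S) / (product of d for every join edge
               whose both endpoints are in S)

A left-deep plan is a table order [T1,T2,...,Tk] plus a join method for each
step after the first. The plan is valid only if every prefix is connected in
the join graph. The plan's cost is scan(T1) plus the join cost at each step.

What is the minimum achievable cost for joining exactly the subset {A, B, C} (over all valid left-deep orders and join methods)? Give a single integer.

Selinger DP over subsets of {A,B,C}:
  {B}: scan cost=200, card=200
  {A}: scan cost=150, card=150
  {C}: scan cost=250, card=250
  {AB}: card=150; try (B,nl_idx)→1500, (A,hash)→2800, (B,merge)→3300, (A,merge)→3350, (B,hash)→3500, (B,nl)→30150 …(+1); best=1500 via (B,nl_idx)
  {AC}: card=3750; try (A,hash)→2900, (C,merge)→3750, (A,merge)→3850, (C,hash)→4300, (C,nl_idx)→5100, (C,nl)→37650 …(+1); best=2900 via (A,hash)
  {ABC}: card=3750; try (C,merge)→5100, (C,hash)→5650, (C,nl_idx)→6450, (B,hash)→9850, (B,nl_idx)→36650, (C,nl)→39000 …(+2); best=5100 via (C,merge)

5100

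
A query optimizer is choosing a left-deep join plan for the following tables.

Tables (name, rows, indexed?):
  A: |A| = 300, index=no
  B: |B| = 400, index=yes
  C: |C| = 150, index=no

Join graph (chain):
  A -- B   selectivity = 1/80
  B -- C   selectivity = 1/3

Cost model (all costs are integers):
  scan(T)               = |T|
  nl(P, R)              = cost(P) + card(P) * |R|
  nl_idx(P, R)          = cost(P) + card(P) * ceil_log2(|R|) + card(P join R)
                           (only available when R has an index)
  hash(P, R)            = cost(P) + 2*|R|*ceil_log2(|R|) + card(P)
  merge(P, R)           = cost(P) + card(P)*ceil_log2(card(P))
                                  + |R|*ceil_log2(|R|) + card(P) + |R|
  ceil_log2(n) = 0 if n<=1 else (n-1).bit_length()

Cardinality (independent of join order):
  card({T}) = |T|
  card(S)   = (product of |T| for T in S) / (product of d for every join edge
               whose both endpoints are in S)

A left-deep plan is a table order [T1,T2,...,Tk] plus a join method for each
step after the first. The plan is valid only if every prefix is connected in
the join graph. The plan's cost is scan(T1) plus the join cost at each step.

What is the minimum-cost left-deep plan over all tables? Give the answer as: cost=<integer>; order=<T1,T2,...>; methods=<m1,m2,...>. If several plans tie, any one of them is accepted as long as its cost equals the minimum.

Selinger DP (subsets sized 1..n):
  {A}: scan cost=300, card=300
  {B}: scan cost=400, card=400
  {C}: scan cost=150, card=150
  {AB}: card=1500; try (B,nl_idx)→4500, (A,hash)→6200, (B,merge)→7300, (A,merge)→7400, (B,hash)→7800, (B,nl)→120300 …(+1); best=4500 via (B,nl_idx)
  {BC}: card=20000; try (C,hash)→3200, (B,merge)→5500, (C,merge)→5750, (B,hash)→7500, (B,nl_idx)→21500, (B,nl)→60150 …(+1); best=3200 via (C,hash)
  {ABC}: card=75000; try (C,hash)→8400, (C,merge)→23850, (A,hash)→28600, (C,nl)→229500, (A,merge)→326200, (A,nl)→6003200; best=8400 via (C,hash)

cost=8400; order=A,B,C; methods=nl_idx,hash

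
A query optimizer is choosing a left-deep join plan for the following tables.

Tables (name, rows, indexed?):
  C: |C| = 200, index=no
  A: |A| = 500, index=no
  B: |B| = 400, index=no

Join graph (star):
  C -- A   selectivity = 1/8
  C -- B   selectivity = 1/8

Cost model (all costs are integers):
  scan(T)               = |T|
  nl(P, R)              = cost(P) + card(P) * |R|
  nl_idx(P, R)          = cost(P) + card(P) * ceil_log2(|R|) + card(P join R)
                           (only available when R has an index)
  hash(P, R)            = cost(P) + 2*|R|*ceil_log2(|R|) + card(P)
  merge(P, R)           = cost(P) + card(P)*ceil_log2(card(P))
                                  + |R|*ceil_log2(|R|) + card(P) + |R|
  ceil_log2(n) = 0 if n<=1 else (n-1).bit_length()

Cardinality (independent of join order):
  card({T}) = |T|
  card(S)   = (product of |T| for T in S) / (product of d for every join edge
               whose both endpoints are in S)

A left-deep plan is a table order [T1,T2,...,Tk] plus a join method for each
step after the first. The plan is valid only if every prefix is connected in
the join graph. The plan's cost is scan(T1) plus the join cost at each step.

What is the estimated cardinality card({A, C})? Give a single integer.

Tables in S: A(500), C(200)
Edges inside S: C-A(d=8)
numerator = 500 * 200 = 100000
denominator = 8 = 8
card(S) = 100000 / 8 = 12500

12500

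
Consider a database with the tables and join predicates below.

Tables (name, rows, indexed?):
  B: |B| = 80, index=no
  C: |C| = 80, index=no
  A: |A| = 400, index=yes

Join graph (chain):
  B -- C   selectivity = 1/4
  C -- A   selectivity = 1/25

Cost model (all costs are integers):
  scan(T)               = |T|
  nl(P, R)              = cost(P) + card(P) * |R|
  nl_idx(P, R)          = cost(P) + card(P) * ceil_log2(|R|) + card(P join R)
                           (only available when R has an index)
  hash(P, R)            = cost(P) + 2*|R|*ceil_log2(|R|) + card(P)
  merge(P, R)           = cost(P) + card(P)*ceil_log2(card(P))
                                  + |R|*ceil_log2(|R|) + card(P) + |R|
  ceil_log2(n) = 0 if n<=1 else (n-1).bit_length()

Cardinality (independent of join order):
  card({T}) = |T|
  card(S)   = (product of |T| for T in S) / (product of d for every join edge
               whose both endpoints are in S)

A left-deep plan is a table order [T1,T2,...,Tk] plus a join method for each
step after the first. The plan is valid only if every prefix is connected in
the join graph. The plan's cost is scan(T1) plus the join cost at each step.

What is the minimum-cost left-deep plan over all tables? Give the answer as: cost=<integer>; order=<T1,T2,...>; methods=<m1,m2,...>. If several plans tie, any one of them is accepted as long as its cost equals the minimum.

cost=4320; order=A,C,B; methods=hash,hash

Selinger DP (subsets sized 1..n):
  {B}: scan cost=80, card=80
  {C}: scan cost=80, card=80
  {A}: scan cost=400, card=400
  {BC}: card=1600; try (C,hash)→1280, (B,hash)→1280, (C,merge)→1360, (B,merge)→1360, (C,nl)→6480, (B,nl)→6480; best=1280 via (C,hash)
  {AC}: card=1280; try (C,hash)→1920, (A,nl_idx)→2080, (A,merge)→4720, (C,merge)→5040, (A,hash)→7360, (A,nl)→32080 …(+1); best=1920 via (C,hash)
  {ABC}: card=25600; try (B,hash)→4320, (A,hash)→10080, (B,merge)→17920, (A,merge)→24480, (A,nl_idx)→41280, (B,nl)→104320 …(+1); best=4320 via (B,hash)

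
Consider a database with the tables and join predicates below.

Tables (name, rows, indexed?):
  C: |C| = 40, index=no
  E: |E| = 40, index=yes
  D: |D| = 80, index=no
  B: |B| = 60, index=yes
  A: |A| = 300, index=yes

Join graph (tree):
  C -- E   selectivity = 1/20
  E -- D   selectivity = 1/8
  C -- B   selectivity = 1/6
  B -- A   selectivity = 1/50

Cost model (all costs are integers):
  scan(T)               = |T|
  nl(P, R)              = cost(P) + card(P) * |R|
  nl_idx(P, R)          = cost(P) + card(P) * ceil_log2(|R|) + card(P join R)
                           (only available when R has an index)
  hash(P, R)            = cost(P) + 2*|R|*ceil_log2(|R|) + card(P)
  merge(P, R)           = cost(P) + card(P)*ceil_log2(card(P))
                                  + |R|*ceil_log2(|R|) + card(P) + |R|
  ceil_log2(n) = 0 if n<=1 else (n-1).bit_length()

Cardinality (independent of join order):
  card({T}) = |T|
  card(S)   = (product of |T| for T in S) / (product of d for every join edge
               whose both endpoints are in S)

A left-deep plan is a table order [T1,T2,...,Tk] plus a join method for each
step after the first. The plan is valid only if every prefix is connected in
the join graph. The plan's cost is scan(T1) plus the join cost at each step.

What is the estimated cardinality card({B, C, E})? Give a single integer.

800

Tables in S: B(60), C(40), E(40)
Edges inside S: C-E(d=20), C-B(d=6)
numerator = 60 * 40 * 40 = 96000
denominator = 20 * 6 = 120
card(S) = 96000 / 120 = 800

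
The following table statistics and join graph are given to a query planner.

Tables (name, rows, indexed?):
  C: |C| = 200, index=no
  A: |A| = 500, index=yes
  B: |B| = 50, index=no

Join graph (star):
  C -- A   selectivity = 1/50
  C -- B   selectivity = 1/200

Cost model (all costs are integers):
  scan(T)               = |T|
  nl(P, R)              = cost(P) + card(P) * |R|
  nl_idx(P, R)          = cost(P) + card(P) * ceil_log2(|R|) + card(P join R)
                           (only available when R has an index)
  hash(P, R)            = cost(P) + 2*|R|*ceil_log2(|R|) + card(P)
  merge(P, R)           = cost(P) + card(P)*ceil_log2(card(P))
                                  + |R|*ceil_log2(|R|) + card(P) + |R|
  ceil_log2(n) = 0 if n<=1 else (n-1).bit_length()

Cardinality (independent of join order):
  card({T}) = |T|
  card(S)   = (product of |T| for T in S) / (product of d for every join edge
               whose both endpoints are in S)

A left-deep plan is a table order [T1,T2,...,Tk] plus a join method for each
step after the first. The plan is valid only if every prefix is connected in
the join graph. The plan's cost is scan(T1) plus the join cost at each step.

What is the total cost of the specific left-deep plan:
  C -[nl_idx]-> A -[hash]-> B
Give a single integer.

step 1: scan C: cost=200, card=200
step 2: join A via nl_idx
    card(P join A) = 200*500/(50) = 2000
    cost = 200 + 200*9 + 2000 = 4000
step 3: join B via hash
    card(P join B) = 2000*50/(200) = 500
    cost = 4000 + 2*50*6 + 2000 = 6600

6600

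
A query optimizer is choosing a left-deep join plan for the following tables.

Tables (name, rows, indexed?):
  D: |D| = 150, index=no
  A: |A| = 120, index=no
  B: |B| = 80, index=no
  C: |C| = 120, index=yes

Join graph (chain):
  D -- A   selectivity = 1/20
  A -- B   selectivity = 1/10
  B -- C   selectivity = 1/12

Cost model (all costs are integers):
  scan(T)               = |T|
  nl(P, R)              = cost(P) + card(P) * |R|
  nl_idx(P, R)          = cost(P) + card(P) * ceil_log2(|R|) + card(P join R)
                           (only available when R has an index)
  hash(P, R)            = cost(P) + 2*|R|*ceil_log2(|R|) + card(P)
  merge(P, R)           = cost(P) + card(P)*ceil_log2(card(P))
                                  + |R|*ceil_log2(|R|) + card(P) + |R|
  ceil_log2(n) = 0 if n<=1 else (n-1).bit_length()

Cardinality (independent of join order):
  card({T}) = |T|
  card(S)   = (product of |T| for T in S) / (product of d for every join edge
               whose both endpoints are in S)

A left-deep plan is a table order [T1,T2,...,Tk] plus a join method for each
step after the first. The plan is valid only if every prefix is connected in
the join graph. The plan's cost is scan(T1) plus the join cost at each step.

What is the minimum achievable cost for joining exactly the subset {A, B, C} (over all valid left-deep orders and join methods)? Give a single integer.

3840

Selinger DP over subsets of {A,B,C}:
  {A}: scan cost=120, card=120
  {B}: scan cost=80, card=80
  {C}: scan cost=120, card=120
  {AB}: card=960; try (B,hash)→1360, (A,merge)→1680, (B,merge)→1720, (A,hash)→1840, (A,nl)→9680, (B,nl)→9720; best=1360 via (B,hash)
  {BC}: card=800; try (B,hash)→1360, (C,nl_idx)→1440, (C,merge)→1680, (B,merge)→1720, (C,hash)→1840, (C,nl)→9680 …(+1); best=1360 via (B,hash)
  {ABC}: card=9600; try (A,hash)→3840, (C,hash)→4000, (A,merge)→11120, (C,merge)→12880, (C,nl_idx)→17680, (A,nl)→97360 …(+1); best=3840 via (A,hash)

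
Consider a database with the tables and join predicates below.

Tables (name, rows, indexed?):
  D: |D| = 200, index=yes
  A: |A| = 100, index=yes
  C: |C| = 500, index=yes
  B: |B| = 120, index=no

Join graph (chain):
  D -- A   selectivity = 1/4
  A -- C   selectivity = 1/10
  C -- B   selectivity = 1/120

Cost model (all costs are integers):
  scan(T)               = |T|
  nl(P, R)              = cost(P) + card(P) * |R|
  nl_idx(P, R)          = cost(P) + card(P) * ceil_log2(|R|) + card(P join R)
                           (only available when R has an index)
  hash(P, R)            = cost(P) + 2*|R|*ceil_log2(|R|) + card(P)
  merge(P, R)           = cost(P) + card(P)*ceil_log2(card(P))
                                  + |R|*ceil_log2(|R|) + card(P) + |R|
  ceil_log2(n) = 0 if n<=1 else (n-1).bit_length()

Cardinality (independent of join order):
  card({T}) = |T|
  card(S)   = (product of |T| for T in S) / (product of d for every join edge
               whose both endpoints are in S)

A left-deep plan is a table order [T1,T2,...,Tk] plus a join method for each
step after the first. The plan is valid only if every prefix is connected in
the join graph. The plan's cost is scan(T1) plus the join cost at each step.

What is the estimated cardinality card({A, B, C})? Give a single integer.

Tables in S: A(100), B(120), C(500)
Edges inside S: A-C(d=10), C-B(d=120)
numerator = 100 * 120 * 500 = 6000000
denominator = 10 * 120 = 1200
card(S) = 6000000 / 1200 = 5000

5000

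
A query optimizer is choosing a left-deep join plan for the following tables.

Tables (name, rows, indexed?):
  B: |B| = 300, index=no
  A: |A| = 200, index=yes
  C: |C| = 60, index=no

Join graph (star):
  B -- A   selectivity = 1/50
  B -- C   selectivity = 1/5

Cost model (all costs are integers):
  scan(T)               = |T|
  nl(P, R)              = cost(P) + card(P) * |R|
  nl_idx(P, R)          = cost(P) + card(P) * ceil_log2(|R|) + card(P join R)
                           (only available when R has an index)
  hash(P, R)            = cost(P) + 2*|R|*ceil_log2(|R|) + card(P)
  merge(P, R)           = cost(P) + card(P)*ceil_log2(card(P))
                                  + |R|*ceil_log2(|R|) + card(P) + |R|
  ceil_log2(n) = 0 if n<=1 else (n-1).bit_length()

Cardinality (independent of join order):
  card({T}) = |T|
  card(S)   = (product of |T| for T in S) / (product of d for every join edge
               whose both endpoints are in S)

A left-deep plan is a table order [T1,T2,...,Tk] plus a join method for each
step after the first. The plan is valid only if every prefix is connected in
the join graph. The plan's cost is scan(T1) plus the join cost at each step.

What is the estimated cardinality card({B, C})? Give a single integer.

Tables in S: B(300), C(60)
Edges inside S: B-C(d=5)
numerator = 300 * 60 = 18000
denominator = 5 = 5
card(S) = 18000 / 5 = 3600

3600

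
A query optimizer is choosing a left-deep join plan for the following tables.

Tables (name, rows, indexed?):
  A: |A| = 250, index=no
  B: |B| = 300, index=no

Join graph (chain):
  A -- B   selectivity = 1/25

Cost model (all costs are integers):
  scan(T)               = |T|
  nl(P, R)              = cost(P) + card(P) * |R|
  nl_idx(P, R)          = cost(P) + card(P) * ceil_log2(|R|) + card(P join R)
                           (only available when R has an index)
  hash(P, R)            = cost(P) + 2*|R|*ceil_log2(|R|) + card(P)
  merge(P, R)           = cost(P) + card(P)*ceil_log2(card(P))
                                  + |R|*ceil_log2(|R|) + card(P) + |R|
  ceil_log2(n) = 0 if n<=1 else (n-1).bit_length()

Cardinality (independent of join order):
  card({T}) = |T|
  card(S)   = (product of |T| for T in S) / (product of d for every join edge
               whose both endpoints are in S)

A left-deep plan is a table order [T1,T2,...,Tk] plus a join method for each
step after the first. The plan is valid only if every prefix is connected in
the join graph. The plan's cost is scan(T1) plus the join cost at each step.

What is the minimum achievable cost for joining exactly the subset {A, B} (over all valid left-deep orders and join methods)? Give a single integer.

4600

Selinger DP over subsets of {A,B}:
  {A}: scan cost=250, card=250
  {B}: scan cost=300, card=300
  {AB}: card=3000; try (A,hash)→4600, (B,merge)→5500, (A,merge)→5550, (B,hash)→5900, (B,nl)→75250, (A,nl)→75300; best=4600 via (A,hash)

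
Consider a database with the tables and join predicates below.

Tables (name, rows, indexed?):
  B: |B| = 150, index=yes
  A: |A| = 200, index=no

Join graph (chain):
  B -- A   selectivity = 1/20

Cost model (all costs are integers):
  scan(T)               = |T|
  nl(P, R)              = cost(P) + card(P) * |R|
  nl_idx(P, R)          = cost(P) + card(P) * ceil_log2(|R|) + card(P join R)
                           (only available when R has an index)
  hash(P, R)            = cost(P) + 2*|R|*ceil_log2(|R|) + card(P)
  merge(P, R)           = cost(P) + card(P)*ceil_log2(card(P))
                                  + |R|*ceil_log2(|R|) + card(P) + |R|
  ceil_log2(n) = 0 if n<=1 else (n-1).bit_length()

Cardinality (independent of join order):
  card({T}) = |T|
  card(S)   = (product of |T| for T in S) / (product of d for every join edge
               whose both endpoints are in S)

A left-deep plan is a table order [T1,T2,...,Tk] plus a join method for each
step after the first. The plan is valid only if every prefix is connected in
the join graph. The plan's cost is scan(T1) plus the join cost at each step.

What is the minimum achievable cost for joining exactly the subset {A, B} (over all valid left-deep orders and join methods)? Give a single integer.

Selinger DP over subsets of {A,B}:
  {B}: scan cost=150, card=150
  {A}: scan cost=200, card=200
  {AB}: card=1500; try (B,hash)→2800, (B,nl_idx)→3300, (A,merge)→3300, (B,merge)→3350, (A,hash)→3500, (A,nl)→30150 …(+1); best=2800 via (B,hash)

2800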